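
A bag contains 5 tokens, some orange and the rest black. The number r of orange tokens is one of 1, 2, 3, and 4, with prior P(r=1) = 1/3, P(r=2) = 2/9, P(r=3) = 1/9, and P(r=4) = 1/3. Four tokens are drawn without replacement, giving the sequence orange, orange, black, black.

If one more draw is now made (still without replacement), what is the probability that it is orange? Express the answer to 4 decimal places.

Compute the likelihood of the observed sequence for each case: P(data | r = 1) = (1/5)(0/4) = 0; P(data | r = 2) = (2/5)(1/4)(3/3)(2/2) = 1/10; P(data | r = 3) = (3/5)(2/4)(2/3)(1/2) = 1/10; P(data | r = 4) = (4/5)(3/4)(1/3)(0/2) = 0.
Multiplying each by its prior: 1/3 · 0 = 0, 2/9 · 1/10 = 1/45, 1/9 · 1/10 = 1/90, 1/3 · 0 = 0; summing to 1/30.
Normalising, the posterior is P(r = 1 | data) = 0, P(r = 2 | data) = 2/3, P(r = 3 | data) = 1/3, P(r = 4 | data) = 0.
The predictive probability is P(orange next | data) = (0)(2/3) + (1)(1/3) = 1/3.

0.3333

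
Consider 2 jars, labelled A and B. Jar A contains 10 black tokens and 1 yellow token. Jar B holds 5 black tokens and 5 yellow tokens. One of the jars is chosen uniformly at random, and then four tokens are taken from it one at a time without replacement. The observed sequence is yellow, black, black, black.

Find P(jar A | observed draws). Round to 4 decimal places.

0.6043

For each hypothesis, P(data | H) works out to: P(data | jar A) = (1/11)(10/10)(9/9)(8/8) = 0.090909; P(data | jar B) = (5/10)(5/9)(4/8)(3/7) = 0.059524.
Multiplying each by its prior: 1/2 · 0.090909 = 0.045455, 1/2 · 0.059524 = 0.029762; summing to 0.075216.
Therefore the posterior P(jar A | data) = (0.045455) / (0.075216) = 0.60432.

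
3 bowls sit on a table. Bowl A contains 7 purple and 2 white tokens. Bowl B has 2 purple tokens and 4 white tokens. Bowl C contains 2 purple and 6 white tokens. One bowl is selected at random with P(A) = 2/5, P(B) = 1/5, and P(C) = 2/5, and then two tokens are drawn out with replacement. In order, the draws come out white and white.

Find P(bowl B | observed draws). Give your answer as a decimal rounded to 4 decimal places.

The likelihood of the observed sequence under each hypothesis: P(data | bowl A) = (2/9)(2/9) = 0.049383; P(data | bowl B) = (4/6)(4/6) = 0.44444; P(data | bowl C) = (6/8)(6/8) = 0.5625.
Multiplying each by its prior: 2/5 · 0.049383 = 0.019753, 1/5 · 0.44444 = 0.088889, 2/5 · 0.5625 = 0.225; summing to 0.33364.
Hence P(bowl B | data) = (0.088889) / (0.33364) = 0.26642.

0.2664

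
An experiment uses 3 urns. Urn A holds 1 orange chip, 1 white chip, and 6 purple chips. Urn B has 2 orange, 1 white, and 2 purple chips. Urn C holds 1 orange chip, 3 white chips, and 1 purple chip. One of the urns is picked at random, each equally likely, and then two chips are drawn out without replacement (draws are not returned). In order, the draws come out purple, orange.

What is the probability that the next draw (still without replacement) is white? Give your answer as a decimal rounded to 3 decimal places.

0.377

The likelihood of the observed sequence under each hypothesis: P(data | urn A) = (6/8)(1/7) = 3/28; P(data | urn B) = (2/5)(2/4) = 1/5; P(data | urn C) = (1/5)(1/4) = 1/20.
The prior-weighted likelihoods are 1/3 · 3/28 = 1/28, 1/3 · 1/5 = 1/15, 1/3 · 1/20 = 1/60; these sum to 5/42.
Normalising, the posterior is P(urn A | data) = 3/10, P(urn B | data) = 14/25, P(urn C | data) = 7/50.
The predictive probability is P(white next | data) = (1/6)(3/10) + (1/3)(14/25) + (1)(7/50) = 113/300.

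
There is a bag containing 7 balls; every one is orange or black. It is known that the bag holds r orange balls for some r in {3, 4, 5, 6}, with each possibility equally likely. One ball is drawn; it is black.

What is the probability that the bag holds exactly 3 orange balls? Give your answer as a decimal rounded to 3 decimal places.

Compute the likelihood of this draw for each case: P(data | r = 3) = (4/7) = 4/7; P(data | r = 4) = (3/7) = 3/7; P(data | r = 5) = (2/7) = 2/7; P(data | r = 6) = (1/7) = 1/7.
The prior-weighted likelihoods are 1/4 · 4/7 = 1/7, 1/4 · 3/7 = 3/28, 1/4 · 2/7 = 1/14, 1/4 · 1/7 = 1/28; with total 5/14.
Therefore the posterior P(r = 3 | data) = (1/7) / (5/14) = 2/5.

0.400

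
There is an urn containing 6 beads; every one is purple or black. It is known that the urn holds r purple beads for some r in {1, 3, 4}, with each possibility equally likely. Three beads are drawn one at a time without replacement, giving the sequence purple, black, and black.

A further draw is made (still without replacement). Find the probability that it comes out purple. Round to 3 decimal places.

For each hypothesis, P(data | H) works out to: P(data | r = 1) = (1/6)(5/5)(4/4) = 1/6; P(data | r = 3) = (3/6)(3/5)(2/4) = 3/20; P(data | r = 4) = (4/6)(2/5)(1/4) = 1/15.
The prior-weighted likelihoods are 1/3 · 1/6 = 1/18, 1/3 · 3/20 = 1/20, 1/3 · 1/15 = 1/45; summing to 23/180.
Dividing through by the total gives posterior P(r = 1 | data) = 10/23, P(r = 3 | data) = 9/23, P(r = 4 | data) = 4/23.
Averaging over the posterior, P(purple next | data) = (0)(10/23) + (2/3)(9/23) + (1)(4/23) = 10/23.

0.435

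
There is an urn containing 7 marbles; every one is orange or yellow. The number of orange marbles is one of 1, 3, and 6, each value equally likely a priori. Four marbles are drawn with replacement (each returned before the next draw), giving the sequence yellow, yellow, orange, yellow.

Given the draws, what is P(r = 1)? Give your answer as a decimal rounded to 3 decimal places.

Under each hypothesis, the probability of the observed sequence is: P(data | r = 1) = (6/7)(6/7)(1/7)(6/7) = 0.089963; P(data | r = 3) = (4/7)(4/7)(3/7)(4/7) = 0.079967; P(data | r = 6) = (1/7)(1/7)(6/7)(1/7) = 0.002499.
Multiplying each by its prior: 1/3 · 0.089963 = 0.029988, 1/3 · 0.079967 = 0.026656, 1/3 · 0.002499 = 0.00083299; summing to 0.057476.
Therefore the posterior P(r = 1 | data) = (0.029988) / (0.057476) = 0.52174.

0.522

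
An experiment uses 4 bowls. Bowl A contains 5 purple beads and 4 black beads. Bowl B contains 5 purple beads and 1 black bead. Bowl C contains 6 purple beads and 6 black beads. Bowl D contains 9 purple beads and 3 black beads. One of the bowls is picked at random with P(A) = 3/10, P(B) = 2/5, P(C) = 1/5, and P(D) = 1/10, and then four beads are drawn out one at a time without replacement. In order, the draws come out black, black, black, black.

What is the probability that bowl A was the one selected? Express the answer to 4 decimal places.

Under each hypothesis, the probability of the observed sequence is: P(data | bowl A) = (4/9)(3/8)(2/7)(1/6) = 0.0079365; P(data | bowl B) = (1/6)(0/5) = 0; P(data | bowl C) = (6/12)(5/11)(4/10)(3/9) = 0.030303; P(data | bowl D) = (3/12)(2/11)(1/10)(0/9) = 0.
Weighting by the prior gives 3/10 · 0.0079365 = 0.002381, 2/5 · 0 = 0, 1/5 · 0.030303 = 0.0060606, 1/10 · 0 = 0; summing to 0.0084416.
Therefore the posterior P(bowl A | data) = (0.002381) / (0.0084416) = 0.28205.

0.2821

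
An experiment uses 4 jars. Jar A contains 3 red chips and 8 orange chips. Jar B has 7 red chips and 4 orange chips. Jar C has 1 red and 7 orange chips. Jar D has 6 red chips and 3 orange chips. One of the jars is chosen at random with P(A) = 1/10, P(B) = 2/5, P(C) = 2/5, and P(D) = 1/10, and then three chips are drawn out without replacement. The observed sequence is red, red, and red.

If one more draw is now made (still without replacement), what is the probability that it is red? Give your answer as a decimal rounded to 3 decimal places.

Under each hypothesis, the probability of the observed sequence is: P(data | jar A) = (3/11)(2/10)(1/9) = 0.0060606; P(data | jar B) = (7/11)(6/10)(5/9) = 0.21212; P(data | jar C) = (1/8)(0/7) = 0; P(data | jar D) = (6/9)(5/8)(4/7) = 0.2381.
Multiplying each by its prior: 1/10 · 0.0060606 = 0.00060606, 2/5 · 0.21212 = 0.084848, 2/5 · 0 = 0, 1/10 · 0.2381 = 0.02381; these sum to 0.10926.
Dividing through by the total gives posterior P(jar A | data) = 0.0055468, P(jar B | data) = 0.77655, P(jar C | data) = 0, P(jar D | data) = 0.21791.
So P(red next | data) = Σ P(red next | H) P(H | data) = (0)(0.0055468) + (1/2)(0.77655) + (1/2)(0.21791) = 0.49723.

0.497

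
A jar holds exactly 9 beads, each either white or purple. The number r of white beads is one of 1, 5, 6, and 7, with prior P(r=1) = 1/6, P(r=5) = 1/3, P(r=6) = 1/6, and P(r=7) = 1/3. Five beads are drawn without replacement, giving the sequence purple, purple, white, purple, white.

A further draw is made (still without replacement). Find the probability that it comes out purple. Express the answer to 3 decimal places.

0.211

Compute the likelihood of the observed sequence for each case: P(data | r = 1) = (8/9)(7/8)(1/7)(6/6)(0/5) = 0; P(data | r = 5) = (4/9)(3/8)(5/7)(2/6)(4/5) = 0.031746; P(data | r = 6) = (3/9)(2/8)(6/7)(1/6)(5/5) = 0.011905; P(data | r = 7) = (2/9)(1/8)(7/7)(0/6) = 0.
Multiplying each by its prior: 1/6 · 0 = 0, 1/3 · 0.031746 = 0.010582, 1/6 · 0.011905 = 0.0019841, 1/3 · 0 = 0; these sum to 0.012566.
The posterior is then P(r = 1 | data) = 0, P(r = 5 | data) = 0.84211, P(r = 6 | data) = 0.15789, P(r = 7 | data) = 0.
Averaging over the posterior, P(purple next | data) = (1/4)(0.84211) + (0)(0.15789) = 0.21053.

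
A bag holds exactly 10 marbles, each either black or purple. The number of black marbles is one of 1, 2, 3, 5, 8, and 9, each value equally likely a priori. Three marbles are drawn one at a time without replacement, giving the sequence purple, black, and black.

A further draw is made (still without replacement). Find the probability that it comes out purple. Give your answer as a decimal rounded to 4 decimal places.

The likelihood of the observed sequence under each hypothesis: P(data | r = 1) = (9/10)(1/9)(0/8) = 0; P(data | r = 2) = (8/10)(2/9)(1/8) = 1/45; P(data | r = 3) = (7/10)(3/9)(2/8) = 7/120; P(data | r = 5) = (5/10)(5/9)(4/8) = 5/36; P(data | r = 8) = (2/10)(8/9)(7/8) = 7/45; P(data | r = 9) = (1/10)(9/9)(8/8) = 1/10.
Weighting by the prior gives 1/6 · 0 = 0, 1/6 · 1/45 = 1/270, 1/6 · 7/120 = 7/720, 1/6 · 5/36 = 5/216, 1/6 · 7/45 = 7/270, 1/6 · 1/10 = 1/60; summing to 19/240.
The posterior is then P(r = 1 | data) = 0, P(r = 2 | data) = 8/171, P(r = 3 | data) = 7/57, P(r = 5 | data) = 50/171, P(r = 8 | data) = 56/171, P(r = 9 | data) = 4/19.
The predictive probability is P(purple next | data) = (1)(8/171) + (6/7)(7/57) + (4/7)(50/171) + (1/7)(56/171) + (0)(4/19) = 146/399.

0.3659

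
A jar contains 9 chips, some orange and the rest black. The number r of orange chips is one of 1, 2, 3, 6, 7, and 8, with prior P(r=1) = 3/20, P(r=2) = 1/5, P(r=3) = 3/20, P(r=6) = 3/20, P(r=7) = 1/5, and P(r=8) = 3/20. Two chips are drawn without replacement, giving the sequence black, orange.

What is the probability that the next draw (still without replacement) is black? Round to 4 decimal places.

0.5000

Under each hypothesis, the probability of the observed sequence is: P(data | r = 1) = (8/9)(1/8) = 1/9; P(data | r = 2) = (7/9)(2/8) = 7/36; P(data | r = 3) = (6/9)(3/8) = 1/4; P(data | r = 6) = (3/9)(6/8) = 1/4; P(data | r = 7) = (2/9)(7/8) = 7/36; P(data | r = 8) = (1/9)(8/8) = 1/9.
Weighting by the prior gives 3/20 · 1/9 = 1/60, 1/5 · 7/36 = 7/180, 3/20 · 1/4 = 3/80, 3/20 · 1/4 = 3/80, 1/5 · 7/36 = 7/180, 3/20 · 1/9 = 1/60; with total 67/360.
Normalising, the posterior is P(r = 1 | data) = 6/67, P(r = 2 | data) = 14/67, P(r = 3 | data) = 27/134, P(r = 6 | data) = 27/134, P(r = 7 | data) = 14/67, P(r = 8 | data) = 6/67.
The predictive probability is P(black next | data) = (1)(6/67) + (6/7)(14/67) + (5/7)(27/134) + (2/7)(27/134) + (1/7)(14/67) + (0)(6/67) = 1/2.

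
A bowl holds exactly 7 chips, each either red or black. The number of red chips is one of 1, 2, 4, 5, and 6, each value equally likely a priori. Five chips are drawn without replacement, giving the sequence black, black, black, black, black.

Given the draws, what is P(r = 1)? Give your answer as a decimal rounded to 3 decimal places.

0.857

Compute the likelihood of the observed sequence for each case: P(data | r = 1) = (6/7)(5/6)(4/5)(3/4)(2/3) = 2/7; P(data | r = 2) = (5/7)(4/6)(3/5)(2/4)(1/3) = 1/21; P(data | r = 4) = (3/7)(2/6)(1/5)(0/4) = 0; P(data | r = 5) = (2/7)(1/6)(0/5) = 0; P(data | r = 6) = (1/7)(0/6) = 0.
Multiplying each by its prior: 1/5 · 2/7 = 2/35, 1/5 · 1/21 = 1/105, 1/5 · 0 = 0, 1/5 · 0 = 0, 1/5 · 0 = 0; these sum to 1/15.
By Bayes' rule, P(r = 1 | data) = (2/35) / (1/15) = 6/7.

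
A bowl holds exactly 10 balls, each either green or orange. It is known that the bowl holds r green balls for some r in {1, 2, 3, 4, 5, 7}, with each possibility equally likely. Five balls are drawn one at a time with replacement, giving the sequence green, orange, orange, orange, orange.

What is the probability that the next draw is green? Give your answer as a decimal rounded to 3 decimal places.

0.275

The likelihood of the observed sequence under each hypothesis: P(data | r = 1) = (1/10)(9/10)(9/10)(9/10)(9/10) = 0.06561; P(data | r = 2) = (2/10)(8/10)(8/10)(8/10)(8/10) = 0.08192; P(data | r = 3) = (3/10)(7/10)(7/10)(7/10)(7/10) = 0.07203; P(data | r = 4) = (4/10)(6/10)(6/10)(6/10)(6/10) = 0.05184; P(data | r = 5) = (5/10)(5/10)(5/10)(5/10)(5/10) = 0.03125; P(data | r = 7) = (7/10)(3/10)(3/10)(3/10)(3/10) = 0.00567.
The prior-weighted likelihoods are 1/6 · 0.06561 = 0.010935, 1/6 · 0.08192 = 0.013653, 1/6 · 0.07203 = 0.012005, 1/6 · 0.05184 = 0.00864, 1/6 · 0.03125 = 0.0052083, 1/6 · 0.00567 = 0.000945; summing to 0.051387.
Dividing through by the total gives posterior P(r = 1 | data) = 0.2128, P(r = 2 | data) = 0.2657, P(r = 3 | data) = 0.23362, P(r = 4 | data) = 0.16814, P(r = 5 | data) = 0.10136, P(r = 7 | data) = 0.01839.
So P(green next | data) = Σ P(green next | H) P(H | data) = (1/10)(0.2128) + (1/5)(0.2657) + (3/10)(0.23362) + (2/5)(0.16814) + (1/2)(0.10136) + (7/10)(0.01839) = 0.27531.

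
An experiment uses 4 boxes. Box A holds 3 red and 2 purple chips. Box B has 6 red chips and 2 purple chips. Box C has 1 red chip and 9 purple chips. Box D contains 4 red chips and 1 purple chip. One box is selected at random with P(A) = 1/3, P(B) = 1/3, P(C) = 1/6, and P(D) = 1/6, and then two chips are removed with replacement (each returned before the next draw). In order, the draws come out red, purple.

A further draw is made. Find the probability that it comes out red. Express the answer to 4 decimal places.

0.6391

The likelihood of the observed sequence under each hypothesis: P(data | box A) = (3/5)(2/5) = 0.24; P(data | box B) = (6/8)(2/8) = 0.1875; P(data | box C) = (1/10)(9/10) = 0.09; P(data | box D) = (4/5)(1/5) = 0.16.
Weighting by the prior gives 1/3 · 0.24 = 0.08, 1/3 · 0.1875 = 0.0625, 1/6 · 0.09 = 0.015, 1/6 · 0.16 = 0.026667; with total 0.18417.
The posterior is then P(box A | data) = 0.43439, P(box B | data) = 0.33937, P(box C | data) = 0.081448, P(box D | data) = 0.1448.
The predictive probability is P(red next | data) = (3/5)(0.43439) + (3/4)(0.33937) + (1/10)(0.081448) + (4/5)(0.1448) = 0.63914.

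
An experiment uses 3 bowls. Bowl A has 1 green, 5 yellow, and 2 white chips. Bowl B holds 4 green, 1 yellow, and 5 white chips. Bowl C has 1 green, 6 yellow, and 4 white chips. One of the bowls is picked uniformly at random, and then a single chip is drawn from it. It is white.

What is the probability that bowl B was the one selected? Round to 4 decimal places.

For each hypothesis, P(data | H) works out to: P(data | bowl A) = (2/8) = 1/4; P(data | bowl B) = (5/10) = 1/2; P(data | bowl C) = (4/11) = 4/11.
Multiplying each by its prior: 1/3 · 1/4 = 1/12, 1/3 · 1/2 = 1/6, 1/3 · 4/11 = 4/33; summing to 49/132.
Hence P(bowl B | data) = (1/6) / (49/132) = 22/49.

0.4490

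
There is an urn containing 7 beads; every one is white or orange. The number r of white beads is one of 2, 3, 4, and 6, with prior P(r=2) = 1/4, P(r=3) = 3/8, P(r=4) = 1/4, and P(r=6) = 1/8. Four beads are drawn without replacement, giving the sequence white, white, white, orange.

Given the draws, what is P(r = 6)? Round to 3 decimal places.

0.357

Under each hypothesis, the probability of the observed sequence is: P(data | r = 2) = (2/7)(1/6)(0/5) = 0; P(data | r = 3) = (3/7)(2/6)(1/5)(4/4) = 1/35; P(data | r = 4) = (4/7)(3/6)(2/5)(3/4) = 3/35; P(data | r = 6) = (6/7)(5/6)(4/5)(1/4) = 1/7.
Multiplying each by its prior: 1/4 · 0 = 0, 3/8 · 1/35 = 3/280, 1/4 · 3/35 = 3/140, 1/8 · 1/7 = 1/56; with total 1/20.
So P(r = 6 | data) = (1/56) / (1/20) = 5/14.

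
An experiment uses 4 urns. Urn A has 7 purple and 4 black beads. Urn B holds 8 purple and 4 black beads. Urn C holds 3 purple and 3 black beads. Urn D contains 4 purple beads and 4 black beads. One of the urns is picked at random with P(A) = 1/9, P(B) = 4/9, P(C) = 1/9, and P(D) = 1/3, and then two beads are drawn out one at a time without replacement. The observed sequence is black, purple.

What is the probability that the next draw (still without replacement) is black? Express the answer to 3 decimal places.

0.401

Under each hypothesis, the probability of the observed sequence is: P(data | urn A) = (4/11)(7/10) = 0.25455; P(data | urn B) = (4/12)(8/11) = 0.24242; P(data | urn C) = (3/6)(3/5) = 0.3; P(data | urn D) = (4/8)(4/7) = 0.28571.
Weighting by the prior gives 1/9 · 0.25455 = 0.028283, 4/9 · 0.24242 = 0.10774, 1/9 · 0.3 = 0.033333, 1/3 · 0.28571 = 0.095238; these sum to 0.2646.
Normalising, the posterior is P(urn A | data) = 0.10689, P(urn B | data) = 0.4072, P(urn C | data) = 0.12598, P(urn D | data) = 0.35993.
The predictive probability is P(black next | data) = (1/3)(0.10689) + (3/10)(0.4072) + (1/2)(0.12598) + (1/2)(0.35993) = 0.40075.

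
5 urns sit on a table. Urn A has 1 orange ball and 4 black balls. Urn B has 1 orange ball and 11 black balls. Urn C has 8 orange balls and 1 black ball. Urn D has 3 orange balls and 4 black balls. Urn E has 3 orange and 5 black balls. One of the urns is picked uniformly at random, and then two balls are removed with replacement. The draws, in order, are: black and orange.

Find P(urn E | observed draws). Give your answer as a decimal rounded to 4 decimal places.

Compute the likelihood of the observed sequence for each case: P(data | urn A) = (4/5)(1/5) = 0.16; P(data | urn B) = (11/12)(1/12) = 0.076389; P(data | urn C) = (1/9)(8/9) = 0.098765; P(data | urn D) = (4/7)(3/7) = 0.2449; P(data | urn E) = (5/8)(3/8) = 0.23438.
Weighting by the prior gives 1/5 · 0.16 = 0.032, 1/5 · 0.076389 = 0.015278, 1/5 · 0.098765 = 0.019753, 1/5 · 0.2449 = 0.04898, 1/5 · 0.23438 = 0.046875; summing to 0.16289.
By Bayes' rule, P(urn E | data) = (0.046875) / (0.16289) = 0.28778.

0.2878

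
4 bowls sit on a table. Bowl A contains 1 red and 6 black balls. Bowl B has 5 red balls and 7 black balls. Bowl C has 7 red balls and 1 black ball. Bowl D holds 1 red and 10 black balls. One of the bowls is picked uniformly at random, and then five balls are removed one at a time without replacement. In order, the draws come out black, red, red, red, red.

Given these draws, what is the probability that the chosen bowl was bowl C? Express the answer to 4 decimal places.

0.9340

Under each hypothesis, the probability of the observed sequence is: P(data | bowl A) = (6/7)(1/6)(0/5) = 0; P(data | bowl B) = (7/12)(5/11)(4/10)(3/9)(2/8) = 0.0088384; P(data | bowl C) = (1/8)(7/7)(6/6)(5/5)(4/4) = 0.125; P(data | bowl D) = (10/11)(1/10)(0/9) = 0.
Weighting by the prior gives 1/4 · 0 = 0, 1/4 · 0.0088384 = 0.0022096, 1/4 · 0.125 = 0.03125, 1/4 · 0 = 0; summing to 0.03346.
Hence P(bowl C | data) = (0.03125) / (0.03346) = 0.93396.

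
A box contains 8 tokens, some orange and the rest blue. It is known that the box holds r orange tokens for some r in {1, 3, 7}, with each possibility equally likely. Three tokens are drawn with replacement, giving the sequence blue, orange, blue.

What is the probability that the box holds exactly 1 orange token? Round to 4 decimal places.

The likelihood of the observed sequence under each hypothesis: P(data | r = 1) = (7/8)(1/8)(7/8) = 0.095703; P(data | r = 3) = (5/8)(3/8)(5/8) = 0.14648; P(data | r = 7) = (1/8)(7/8)(1/8) = 0.013672.
Weighting by the prior gives 1/3 · 0.095703 = 0.031901, 1/3 · 0.14648 = 0.048828, 1/3 · 0.013672 = 0.0045573; these sum to 0.085286.
So P(r = 1 | data) = (0.031901) / (0.085286) = 0.37405.

0.3740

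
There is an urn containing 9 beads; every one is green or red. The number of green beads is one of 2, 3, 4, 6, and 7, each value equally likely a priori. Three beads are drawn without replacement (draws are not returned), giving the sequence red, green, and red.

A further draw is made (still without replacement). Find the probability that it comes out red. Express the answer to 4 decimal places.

The likelihood of the observed sequence under each hypothesis: P(data | r = 2) = (7/9)(2/8)(6/7) = 1/6; P(data | r = 3) = (6/9)(3/8)(5/7) = 5/28; P(data | r = 4) = (5/9)(4/8)(4/7) = 10/63; P(data | r = 6) = (3/9)(6/8)(2/7) = 1/14; P(data | r = 7) = (2/9)(7/8)(1/7) = 1/36.
Weighting by the prior gives 1/5 · 1/6 = 1/30, 1/5 · 5/28 = 1/28, 1/5 · 10/63 = 2/63, 1/5 · 1/14 = 1/70, 1/5 · 1/36 = 1/180; these sum to 38/315.
Normalising, the posterior is P(r = 2 | data) = 21/76, P(r = 3 | data) = 45/152, P(r = 4 | data) = 5/19, P(r = 6 | data) = 9/76, P(r = 7 | data) = 7/152.
So P(red next | data) = Σ P(red next | H) P(H | data) = (5/6)(21/76) + (2/3)(45/152) + (1/2)(5/19) + (1/6)(9/76) + (0)(7/152) = 11/19.

0.5789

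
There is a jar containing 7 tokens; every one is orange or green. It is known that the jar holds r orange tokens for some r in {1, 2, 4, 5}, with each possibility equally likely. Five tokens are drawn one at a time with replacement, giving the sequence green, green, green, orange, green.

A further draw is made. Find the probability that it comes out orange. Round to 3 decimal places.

For each hypothesis, P(data | H) works out to: P(data | r = 1) = (6/7)(6/7)(6/7)(1/7)(6/7) = 0.077111; P(data | r = 2) = (5/7)(5/7)(5/7)(2/7)(5/7) = 0.074374; P(data | r = 4) = (3/7)(3/7)(3/7)(4/7)(3/7) = 0.019278; P(data | r = 5) = (2/7)(2/7)(2/7)(5/7)(2/7) = 0.0047599.
The prior-weighted likelihoods are 1/4 · 0.077111 = 0.019278, 1/4 · 0.074374 = 0.018593, 1/4 · 0.019278 = 0.0048194, 1/4 · 0.0047599 = 0.00119; summing to 0.043881.
Dividing through by the total gives posterior P(r = 1 | data) = 0.43932, P(r = 2 | data) = 0.42373, P(r = 4 | data) = 0.10983, P(r = 5 | data) = 0.027119.
The predictive probability is P(orange next | data) = (1/7)(0.43932) + (2/7)(0.42373) + (4/7)(0.10983) + (5/7)(0.027119) = 0.26596.

0.266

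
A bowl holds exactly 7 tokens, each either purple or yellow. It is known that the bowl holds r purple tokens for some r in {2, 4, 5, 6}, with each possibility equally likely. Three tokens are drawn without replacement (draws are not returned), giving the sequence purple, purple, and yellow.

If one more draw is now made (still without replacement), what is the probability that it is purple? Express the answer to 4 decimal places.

For each hypothesis, P(data | H) works out to: P(data | r = 2) = (2/7)(1/6)(5/5) = 1/21; P(data | r = 4) = (4/7)(3/6)(3/5) = 6/35; P(data | r = 5) = (5/7)(4/6)(2/5) = 4/21; P(data | r = 6) = (6/7)(5/6)(1/5) = 1/7.
The prior-weighted likelihoods are 1/4 · 1/21 = 1/84, 1/4 · 6/35 = 3/70, 1/4 · 4/21 = 1/21, 1/4 · 1/7 = 1/28; these sum to 29/210.
Dividing through by the total gives posterior P(r = 2 | data) = 5/58, P(r = 4 | data) = 9/29, P(r = 5 | data) = 10/29, P(r = 6 | data) = 15/58.
So P(purple next | data) = Σ P(purple next | H) P(H | data) = (0)(5/58) + (1/2)(9/29) + (3/4)(10/29) + (1)(15/58) = 39/58.

0.6724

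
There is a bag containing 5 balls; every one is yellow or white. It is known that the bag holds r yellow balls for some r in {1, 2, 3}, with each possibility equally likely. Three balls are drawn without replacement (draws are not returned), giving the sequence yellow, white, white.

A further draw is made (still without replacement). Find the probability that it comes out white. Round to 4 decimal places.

For each hypothesis, P(data | H) works out to: P(data | r = 1) = (1/5)(4/4)(3/3) = 1/5; P(data | r = 2) = (2/5)(3/4)(2/3) = 1/5; P(data | r = 3) = (3/5)(2/4)(1/3) = 1/10.
Weighting by the prior gives 1/3 · 1/5 = 1/15, 1/3 · 1/5 = 1/15, 1/3 · 1/10 = 1/30; these sum to 1/6.
Dividing through by the total gives posterior P(r = 1 | data) = 2/5, P(r = 2 | data) = 2/5, P(r = 3 | data) = 1/5.
The predictive probability is P(white next | data) = (1)(2/5) + (1/2)(2/5) + (0)(1/5) = 3/5.

0.6000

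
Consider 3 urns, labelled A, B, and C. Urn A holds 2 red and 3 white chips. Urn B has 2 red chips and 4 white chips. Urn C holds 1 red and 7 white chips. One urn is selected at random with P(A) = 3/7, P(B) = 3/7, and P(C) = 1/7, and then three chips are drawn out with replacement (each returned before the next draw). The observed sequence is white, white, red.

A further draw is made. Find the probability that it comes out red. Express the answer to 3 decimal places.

0.342

Under each hypothesis, the probability of the observed sequence is: P(data | urn A) = (3/5)(3/5)(2/5) = 0.144; P(data | urn B) = (4/6)(4/6)(2/6) = 0.14815; P(data | urn C) = (7/8)(7/8)(1/8) = 0.095703.
Multiplying each by its prior: 3/7 · 0.144 = 0.061714, 3/7 · 0.14815 = 0.063492, 1/7 · 0.095703 = 0.013672; these sum to 0.13888.
The posterior is then P(urn A | data) = 0.44438, P(urn B | data) = 0.45718, P(urn C | data) = 0.098445.
The predictive probability is P(red next | data) = (2/5)(0.44438) + (1/3)(0.45718) + (1/8)(0.098445) = 0.34245.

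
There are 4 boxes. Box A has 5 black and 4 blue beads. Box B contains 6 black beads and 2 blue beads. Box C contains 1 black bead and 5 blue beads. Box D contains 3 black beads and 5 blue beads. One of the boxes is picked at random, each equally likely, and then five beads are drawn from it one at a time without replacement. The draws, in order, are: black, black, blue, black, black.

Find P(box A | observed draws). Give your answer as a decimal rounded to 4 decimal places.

Under each hypothesis, the probability of the observed sequence is: P(data | box A) = (5/9)(4/8)(4/7)(3/6)(2/5) = 2/63; P(data | box B) = (6/8)(5/7)(2/6)(4/5)(3/4) = 3/28; P(data | box C) = (1/6)(0/5) = 0; P(data | box D) = (3/8)(2/7)(5/6)(1/5)(0/4) = 0.
Multiplying each by its prior: 1/4 · 2/63 = 1/126, 1/4 · 3/28 = 3/112, 1/4 · 0 = 0, 1/4 · 0 = 0; these sum to 5/144.
So P(box A | data) = (1/126) / (5/144) = 8/35.

0.2286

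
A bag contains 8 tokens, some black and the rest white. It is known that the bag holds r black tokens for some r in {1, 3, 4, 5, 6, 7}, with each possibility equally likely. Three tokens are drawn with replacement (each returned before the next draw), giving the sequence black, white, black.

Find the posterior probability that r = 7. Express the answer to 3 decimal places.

0.157

Under each hypothesis, the probability of the observed sequence is: P(data | r = 1) = (1/8)(7/8)(1/8) = 0.013672; P(data | r = 3) = (3/8)(5/8)(3/8) = 0.087891; P(data | r = 4) = (4/8)(4/8)(4/8) = 0.125; P(data | r = 5) = (5/8)(3/8)(5/8) = 0.14648; P(data | r = 6) = (6/8)(2/8)(6/8) = 0.14062; P(data | r = 7) = (7/8)(1/8)(7/8) = 0.095703.
The prior-weighted likelihoods are 1/6 · 0.013672 = 0.0022786, 1/6 · 0.087891 = 0.014648, 1/6 · 0.125 = 0.020833, 1/6 · 0.14648 = 0.024414, 1/6 · 0.14062 = 0.023438, 1/6 · 0.095703 = 0.015951; with total 0.10156.
Therefore the posterior P(r = 7 | data) = (0.015951) / (0.10156) = 0.15705.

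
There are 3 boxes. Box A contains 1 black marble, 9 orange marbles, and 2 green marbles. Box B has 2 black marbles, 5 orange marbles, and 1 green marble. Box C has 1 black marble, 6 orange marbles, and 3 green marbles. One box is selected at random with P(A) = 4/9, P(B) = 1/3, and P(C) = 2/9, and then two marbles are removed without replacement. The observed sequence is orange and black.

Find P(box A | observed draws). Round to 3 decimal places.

0.290

Compute the likelihood of the observed sequence for each case: P(data | box A) = (9/12)(1/11) = 0.068182; P(data | box B) = (5/8)(2/7) = 0.17857; P(data | box C) = (6/10)(1/9) = 0.066667.
Weighting by the prior gives 4/9 · 0.068182 = 0.030303, 1/3 · 0.17857 = 0.059524, 2/9 · 0.066667 = 0.014815; summing to 0.10464.
Therefore the posterior P(box A | data) = (0.030303) / (0.10464) = 0.28959.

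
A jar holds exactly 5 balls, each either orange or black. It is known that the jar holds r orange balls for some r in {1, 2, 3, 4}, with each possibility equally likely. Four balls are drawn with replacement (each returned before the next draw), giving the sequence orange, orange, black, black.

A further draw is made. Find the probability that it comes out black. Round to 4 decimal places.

0.5000

For each hypothesis, P(data | H) works out to: P(data | r = 1) = (1/5)(1/5)(4/5)(4/5) = 16/625; P(data | r = 2) = (2/5)(2/5)(3/5)(3/5) = 36/625; P(data | r = 3) = (3/5)(3/5)(2/5)(2/5) = 36/625; P(data | r = 4) = (4/5)(4/5)(1/5)(1/5) = 16/625.
Multiplying each by its prior: 1/4 · 16/625 = 4/625, 1/4 · 36/625 = 9/625, 1/4 · 36/625 = 9/625, 1/4 · 16/625 = 4/625; these sum to 26/625.
Dividing through by the total gives posterior P(r = 1 | data) = 2/13, P(r = 2 | data) = 9/26, P(r = 3 | data) = 9/26, P(r = 4 | data) = 2/13.
The predictive probability is P(black next | data) = (4/5)(2/13) + (3/5)(9/26) + (2/5)(9/26) + (1/5)(2/13) = 1/2.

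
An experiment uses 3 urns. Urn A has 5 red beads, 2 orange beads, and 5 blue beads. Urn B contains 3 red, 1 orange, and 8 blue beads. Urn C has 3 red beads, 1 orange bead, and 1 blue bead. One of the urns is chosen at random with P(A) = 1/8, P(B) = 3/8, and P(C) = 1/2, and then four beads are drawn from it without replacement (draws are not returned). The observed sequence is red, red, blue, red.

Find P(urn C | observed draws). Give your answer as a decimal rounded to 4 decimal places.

For each hypothesis, P(data | H) works out to: P(data | urn A) = (5/12)(4/11)(5/10)(3/9) = 0.025253; P(data | urn B) = (3/12)(2/11)(8/10)(1/9) = 0.0040404; P(data | urn C) = (3/5)(2/4)(1/3)(1/2) = 0.05.
The prior-weighted likelihoods are 1/8 · 0.025253 = 0.0031566, 3/8 · 0.0040404 = 0.0015152, 1/2 · 0.05 = 0.025; summing to 0.029672.
By Bayes' rule, P(urn C | data) = (0.025) / (0.029672) = 0.84255.

0.8426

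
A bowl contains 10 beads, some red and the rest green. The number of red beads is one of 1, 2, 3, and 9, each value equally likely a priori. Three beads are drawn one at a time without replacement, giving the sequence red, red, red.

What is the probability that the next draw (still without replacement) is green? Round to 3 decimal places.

The likelihood of the observed sequence under each hypothesis: P(data | r = 1) = (1/10)(0/9) = 0; P(data | r = 2) = (2/10)(1/9)(0/8) = 0; P(data | r = 3) = (3/10)(2/9)(1/8) = 1/120; P(data | r = 9) = (9/10)(8/9)(7/8) = 7/10.
Weighting by the prior gives 1/4 · 0 = 0, 1/4 · 0 = 0, 1/4 · 1/120 = 1/480, 1/4 · 7/10 = 7/40; these sum to 17/96.
The posterior is then P(r = 1 | data) = 0, P(r = 2 | data) = 0, P(r = 3 | data) = 1/85, P(r = 9 | data) = 84/85.
The predictive probability is P(green next | data) = (1)(1/85) + (1/7)(84/85) = 13/85.

0.153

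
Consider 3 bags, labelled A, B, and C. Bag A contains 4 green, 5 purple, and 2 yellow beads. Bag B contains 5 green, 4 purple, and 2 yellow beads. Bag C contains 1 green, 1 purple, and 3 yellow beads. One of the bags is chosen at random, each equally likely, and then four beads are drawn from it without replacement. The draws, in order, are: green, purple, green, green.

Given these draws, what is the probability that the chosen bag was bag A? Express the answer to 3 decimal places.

Compute the likelihood of the observed sequence for each case: P(data | bag A) = (4/11)(5/10)(3/9)(2/8) = 1/66; P(data | bag B) = (5/11)(4/10)(4/9)(3/8) = 1/33; P(data | bag C) = (1/5)(1/4)(0/3) = 0.
Weighting by the prior gives 1/3 · 1/66 = 1/198, 1/3 · 1/33 = 1/99, 1/3 · 0 = 0; these sum to 1/66.
By Bayes' rule, P(bag A | data) = (1/198) / (1/66) = 1/3.

0.333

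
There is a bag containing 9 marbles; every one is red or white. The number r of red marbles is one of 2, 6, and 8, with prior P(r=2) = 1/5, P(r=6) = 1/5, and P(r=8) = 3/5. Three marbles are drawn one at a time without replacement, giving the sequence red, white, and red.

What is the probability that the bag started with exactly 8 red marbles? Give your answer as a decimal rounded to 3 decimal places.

Under each hypothesis, the probability of the observed sequence is: P(data | r = 2) = (2/9)(7/8)(1/7) = 1/36; P(data | r = 6) = (6/9)(3/8)(5/7) = 5/28; P(data | r = 8) = (8/9)(1/8)(7/7) = 1/9.
Weighting by the prior gives 1/5 · 1/36 = 1/180, 1/5 · 5/28 = 1/28, 3/5 · 1/9 = 1/15; with total 34/315.
By Bayes' rule, P(r = 8 | data) = (1/15) / (34/315) = 21/34.

0.618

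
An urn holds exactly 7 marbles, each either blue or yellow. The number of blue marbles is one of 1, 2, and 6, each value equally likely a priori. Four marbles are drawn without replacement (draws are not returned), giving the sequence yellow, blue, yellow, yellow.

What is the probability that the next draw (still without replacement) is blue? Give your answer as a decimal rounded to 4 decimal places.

0.1667

The likelihood of the observed sequence under each hypothesis: P(data | r = 1) = (6/7)(1/6)(5/5)(4/4) = 1/7; P(data | r = 2) = (5/7)(2/6)(4/5)(3/4) = 1/7; P(data | r = 6) = (1/7)(6/6)(0/5) = 0.
Weighting by the prior gives 1/3 · 1/7 = 1/21, 1/3 · 1/7 = 1/21, 1/3 · 0 = 0; with total 2/21.
Normalising, the posterior is P(r = 1 | data) = 1/2, P(r = 2 | data) = 1/2, P(r = 6 | data) = 0.
Averaging over the posterior, P(blue next | data) = (0)(1/2) + (1/3)(1/2) = 1/6.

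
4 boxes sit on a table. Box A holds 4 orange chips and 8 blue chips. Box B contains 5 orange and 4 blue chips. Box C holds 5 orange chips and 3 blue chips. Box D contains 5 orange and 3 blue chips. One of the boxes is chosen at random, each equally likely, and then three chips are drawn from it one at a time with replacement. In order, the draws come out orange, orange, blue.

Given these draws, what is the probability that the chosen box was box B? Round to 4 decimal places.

0.2721

The likelihood of the observed sequence under each hypothesis: P(data | box A) = (4/12)(4/12)(8/12) = 0.074074; P(data | box B) = (5/9)(5/9)(4/9) = 0.13717; P(data | box C) = (5/8)(5/8)(3/8) = 0.14648; P(data | box D) = (5/8)(5/8)(3/8) = 0.14648.
The prior-weighted likelihoods are 1/4 · 0.074074 = 0.018519, 1/4 · 0.13717 = 0.034294, 1/4 · 0.14648 = 0.036621, 1/4 · 0.14648 = 0.036621; these sum to 0.12605.
So P(box B | data) = (0.034294) / (0.12605) = 0.27205.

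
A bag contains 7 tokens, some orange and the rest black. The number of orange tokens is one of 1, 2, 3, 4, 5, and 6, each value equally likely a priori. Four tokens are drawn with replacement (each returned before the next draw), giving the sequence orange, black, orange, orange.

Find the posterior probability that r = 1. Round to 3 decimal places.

For each hypothesis, P(data | H) works out to: P(data | r = 1) = (1/7)(6/7)(1/7)(1/7) = 0.002499; P(data | r = 2) = (2/7)(5/7)(2/7)(2/7) = 0.01666; P(data | r = 3) = (3/7)(4/7)(3/7)(3/7) = 0.044981; P(data | r = 4) = (4/7)(3/7)(4/7)(4/7) = 0.079967; P(data | r = 5) = (5/7)(2/7)(5/7)(5/7) = 0.10412; P(data | r = 6) = (6/7)(1/7)(6/7)(6/7) = 0.089963.
Weighting by the prior gives 1/6 · 0.002499 = 0.00041649, 1/6 · 0.01666 = 0.0027766, 1/6 · 0.044981 = 0.0074969, 1/6 · 0.079967 = 0.013328, 1/6 · 0.10412 = 0.017354, 1/6 · 0.089963 = 0.014994; these sum to 0.056365.
By Bayes' rule, P(r = 1 | data) = (0.00041649) / (0.056365) = 0.0073892.

0.007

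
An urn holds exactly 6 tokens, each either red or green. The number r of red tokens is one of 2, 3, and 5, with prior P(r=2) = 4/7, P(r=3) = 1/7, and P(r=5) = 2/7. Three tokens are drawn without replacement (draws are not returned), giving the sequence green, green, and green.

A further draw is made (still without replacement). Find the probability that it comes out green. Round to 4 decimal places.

Compute the likelihood of the observed sequence for each case: P(data | r = 2) = (4/6)(3/5)(2/4) = 1/5; P(data | r = 3) = (3/6)(2/5)(1/4) = 1/20; P(data | r = 5) = (1/6)(0/5) = 0.
Multiplying each by its prior: 4/7 · 1/5 = 4/35, 1/7 · 1/20 = 1/140, 2/7 · 0 = 0; summing to 17/140.
Normalising, the posterior is P(r = 2 | data) = 16/17, P(r = 3 | data) = 1/17, P(r = 5 | data) = 0.
Averaging over the posterior, P(green next | data) = (1/3)(16/17) + (0)(1/17) = 16/51.

0.3137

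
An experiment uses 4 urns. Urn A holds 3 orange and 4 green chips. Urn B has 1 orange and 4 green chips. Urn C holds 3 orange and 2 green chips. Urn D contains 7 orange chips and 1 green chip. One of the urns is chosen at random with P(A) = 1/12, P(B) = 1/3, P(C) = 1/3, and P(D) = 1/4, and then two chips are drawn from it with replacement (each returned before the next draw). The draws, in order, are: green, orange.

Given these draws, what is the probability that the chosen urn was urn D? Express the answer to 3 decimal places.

Under each hypothesis, the probability of the observed sequence is: P(data | urn A) = (4/7)(3/7) = 0.2449; P(data | urn B) = (4/5)(1/5) = 0.16; P(data | urn C) = (2/5)(3/5) = 0.24; P(data | urn D) = (1/8)(7/8) = 0.10938.
Weighting by the prior gives 1/12 · 0.2449 = 0.020408, 1/3 · 0.16 = 0.053333, 1/3 · 0.24 = 0.08, 1/4 · 0.10938 = 0.027344; with total 0.18109.
Hence P(urn D | data) = (0.027344) / (0.18109) = 0.151.

0.151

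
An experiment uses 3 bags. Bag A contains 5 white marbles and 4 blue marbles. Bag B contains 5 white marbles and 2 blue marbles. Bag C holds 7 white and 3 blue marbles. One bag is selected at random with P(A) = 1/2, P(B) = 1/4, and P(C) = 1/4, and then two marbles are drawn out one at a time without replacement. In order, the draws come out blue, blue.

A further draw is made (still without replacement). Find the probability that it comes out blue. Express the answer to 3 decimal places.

0.231

Compute the likelihood of the observed sequence for each case: P(data | bag A) = (4/9)(3/8) = 1/6; P(data | bag B) = (2/7)(1/6) = 1/21; P(data | bag C) = (3/10)(2/9) = 1/15.
The prior-weighted likelihoods are 1/2 · 1/6 = 1/12, 1/4 · 1/21 = 1/84, 1/4 · 1/15 = 1/60; these sum to 47/420.
Normalising, the posterior is P(bag A | data) = 35/47, P(bag B | data) = 5/47, P(bag C | data) = 7/47.
So P(blue next | data) = Σ P(blue next | H) P(H | data) = (2/7)(35/47) + (0)(5/47) + (1/8)(7/47) = 87/376.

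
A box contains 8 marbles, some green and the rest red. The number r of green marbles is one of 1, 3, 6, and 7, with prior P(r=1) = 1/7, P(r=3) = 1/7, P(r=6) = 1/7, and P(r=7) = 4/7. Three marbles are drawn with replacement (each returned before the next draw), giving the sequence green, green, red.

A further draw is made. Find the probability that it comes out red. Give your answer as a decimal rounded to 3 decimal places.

Under each hypothesis, the probability of the observed sequence is: P(data | r = 1) = (1/8)(1/8)(7/8) = 0.013672; P(data | r = 3) = (3/8)(3/8)(5/8) = 0.087891; P(data | r = 6) = (6/8)(6/8)(2/8) = 0.14062; P(data | r = 7) = (7/8)(7/8)(1/8) = 0.095703.
The prior-weighted likelihoods are 1/7 · 0.013672 = 0.0019531, 1/7 · 0.087891 = 0.012556, 1/7 · 0.14062 = 0.020089, 4/7 · 0.095703 = 0.054688; summing to 0.089286.
Normalising, the posterior is P(r = 1 | data) = 0.021875, P(r = 3 | data) = 0.14062, P(r = 6 | data) = 0.225, P(r = 7 | data) = 0.6125.
So P(red next | data) = Σ P(red next | H) P(H | data) = (7/8)(0.021875) + (5/8)(0.14062) + (1/4)(0.225) + (1/8)(0.6125) = 0.23984.

0.240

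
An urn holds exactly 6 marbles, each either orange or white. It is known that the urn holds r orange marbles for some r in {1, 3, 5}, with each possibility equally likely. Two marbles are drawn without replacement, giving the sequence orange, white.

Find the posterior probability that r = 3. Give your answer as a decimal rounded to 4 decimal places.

For each hypothesis, P(data | H) works out to: P(data | r = 1) = (1/6)(5/5) = 1/6; P(data | r = 3) = (3/6)(3/5) = 3/10; P(data | r = 5) = (5/6)(1/5) = 1/6.
The prior-weighted likelihoods are 1/3 · 1/6 = 1/18, 1/3 · 3/10 = 1/10, 1/3 · 1/6 = 1/18; with total 19/90.
Therefore the posterior P(r = 3 | data) = (1/10) / (19/90) = 9/19.

0.4737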